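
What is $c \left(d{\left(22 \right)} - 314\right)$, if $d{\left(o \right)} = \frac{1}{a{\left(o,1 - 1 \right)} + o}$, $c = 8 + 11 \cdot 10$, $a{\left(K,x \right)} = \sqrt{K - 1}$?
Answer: $- \frac{17152480}{463} - \frac{118 \sqrt{21}}{463} \approx -37048.0$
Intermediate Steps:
$a{\left(K,x \right)} = \sqrt{-1 + K}$
$c = 118$ ($c = 8 + 110 = 118$)
$d{\left(o \right)} = \frac{1}{o + \sqrt{-1 + o}}$ ($d{\left(o \right)} = \frac{1}{\sqrt{-1 + o} + o} = \frac{1}{o + \sqrt{-1 + o}}$)
$c \left(d{\left(22 \right)} - 314\right) = 118 \left(\frac{1}{22 + \sqrt{-1 + 22}} - 314\right) = 118 \left(\frac{1}{22 + \sqrt{21}} - 314\right) = 118 \left(-314 + \frac{1}{22 + \sqrt{21}}\right) = -37052 + \frac{118}{22 + \sqrt{21}}$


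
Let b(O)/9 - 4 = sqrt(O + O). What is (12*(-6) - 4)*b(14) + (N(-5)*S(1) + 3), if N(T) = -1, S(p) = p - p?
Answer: -2733 - 1368*sqrt(7) ≈ -6352.4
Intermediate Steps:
S(p) = 0
b(O) = 36 + 9*sqrt(2)*sqrt(O) (b(O) = 36 + 9*sqrt(O + O) = 36 + 9*sqrt(2*O) = 36 + 9*(sqrt(2)*sqrt(O)) = 36 + 9*sqrt(2)*sqrt(O))
(12*(-6) - 4)*b(14) + (N(-5)*S(1) + 3) = (12*(-6) - 4)*(36 + 9*sqrt(2)*sqrt(14)) + (-1*0 + 3) = (-72 - 4)*(36 + 18*sqrt(7)) + (0 + 3) = -76*(36 + 18*sqrt(7)) + 3 = (-2736 - 1368*sqrt(7)) + 3 = -2733 - 1368*sqrt(7)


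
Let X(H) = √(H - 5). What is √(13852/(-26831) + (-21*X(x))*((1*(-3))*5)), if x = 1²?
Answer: √(-371663012 + 453538613430*I)/26831 ≈ 17.741 + 17.756*I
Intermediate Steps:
x = 1
X(H) = √(-5 + H)
√(13852/(-26831) + (-21*X(x))*((1*(-3))*5)) = √(13852/(-26831) + (-21*√(-5 + 1))*((1*(-3))*5)) = √(13852*(-1/26831) + (-42*I)*(-3*5)) = √(-13852/26831 - 42*I*(-15)) = √(-13852/26831 + 630*I)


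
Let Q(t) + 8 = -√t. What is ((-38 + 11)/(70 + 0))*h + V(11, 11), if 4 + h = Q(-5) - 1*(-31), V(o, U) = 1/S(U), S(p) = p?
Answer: -5573/770 + 27*I*√5/70 ≈ -7.2377 + 0.86248*I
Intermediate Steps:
Q(t) = -8 - √t
V(o, U) = 1/U
h = 19 - I*√5 (h = -4 + ((-8 - √(-5)) - 1*(-31)) = -4 + ((-8 - I*√5) + 31) = -4 + (23 - I*√5) = 19 - I*√5 ≈ 19.0 - 2.2361*I)
((-38 + 11)/(70 + 0))*h + V(11, 11) = ((-38 + 11)/(70 + 0))*(19 - I*√5) + 1/11 = (-27/70)*(19 - I*√5) + 1/11 = (-27*1/70)*(19 - I*√5) + 1/11 = -27*(19 - I*√5)/70 + 1/11 = (-513/70 + 27*I*√5/70) + 1/11 = -5573/770 + 27*I*√5/70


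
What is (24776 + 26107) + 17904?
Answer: 68787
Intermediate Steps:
(24776 + 26107) + 17904 = 50883 + 17904 = 68787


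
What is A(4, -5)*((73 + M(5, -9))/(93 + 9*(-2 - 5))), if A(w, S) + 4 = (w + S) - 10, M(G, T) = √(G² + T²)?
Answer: -73/2 - √106/2 ≈ -41.648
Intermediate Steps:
A(w, S) = -14 + S + w (A(w, S) = -4 + ((w + S) - 10) = -4 + ((S + w) - 10) = -4 + (-10 + S + w) = -14 + S + w)
A(4, -5)*((73 + M(5, -9))/(93 + 9*(-2 - 5))) = (-14 - 5 + 4)*((73 + √(5² + (-9)²))/(93 + 9*(-2 - 5))) = -15*(73 + √(25 + 81))/(93 + 9*(-7)) = -15*(73 + √106)/(93 - 63) = -15*(73 + √106)/30 = -15*(73/30 + √106/30) = -73/2 - √106/2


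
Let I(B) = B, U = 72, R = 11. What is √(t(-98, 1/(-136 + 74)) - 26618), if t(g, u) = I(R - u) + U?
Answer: I*√102000478/62 ≈ 162.9*I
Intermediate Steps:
t(g, u) = 83 - u (t(g, u) = (11 - u) + 72 = 83 - u)
√(t(-98, 1/(-136 + 74)) - 26618) = √((83 - 1/(-136 + 74)) - 26618) = √((83 - 1/(-62)) - 26618) = √((83 - 1*(-1/62)) - 26618) = √((83 + 1/62) - 26618) = √(5147/62 - 26618) = √(-1645169/62) = I*√102000478/62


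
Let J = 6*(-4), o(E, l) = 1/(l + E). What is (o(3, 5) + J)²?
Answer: 36481/64 ≈ 570.02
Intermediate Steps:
o(E, l) = 1/(E + l)
J = -24
(o(3, 5) + J)² = (1/(3 + 5) - 24)² = (1/8 - 24)² = (⅛ - 24)² = (-191/8)² = 36481/64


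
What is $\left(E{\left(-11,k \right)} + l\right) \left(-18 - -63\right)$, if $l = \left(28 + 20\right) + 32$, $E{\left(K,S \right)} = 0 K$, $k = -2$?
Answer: $3600$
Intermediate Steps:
$E{\left(K,S \right)} = 0$
$l = 80$ ($l = 48 + 32 = 80$)
$\left(E{\left(-11,k \right)} + l\right) \left(-18 - -63\right) = \left(0 + 80\right) \left(-18 - -63\right) = 80 \left(-18 + 63\right) = 80 \cdot 45 = 3600$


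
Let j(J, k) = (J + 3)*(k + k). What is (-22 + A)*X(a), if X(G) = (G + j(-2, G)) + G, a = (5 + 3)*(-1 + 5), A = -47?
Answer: -8832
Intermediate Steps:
a = 32 (a = 8*4 = 32)
j(J, k) = 2*k*(3 + J) (j(J, k) = (3 + J)*(2*k) = 2*k*(3 + J))
X(G) = 4*G (X(G) = (G + 2*G*(3 - 2)) + G = (G + 2*G*1) + G = (G + 2*G) + G = 3*G + G = 4*G)
(-22 + A)*X(a) = (-22 - 47)*(4*32) = -69*128 = -8832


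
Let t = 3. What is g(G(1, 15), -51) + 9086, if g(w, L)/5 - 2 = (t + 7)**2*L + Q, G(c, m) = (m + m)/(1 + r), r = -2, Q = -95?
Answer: -16879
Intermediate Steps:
G(c, m) = -2*m (G(c, m) = (m + m)/(1 - 2) = (2*m)/(-1) = (2*m)*(-1) = -2*m)
g(w, L) = -465 + 500*L (g(w, L) = 10 + 5*((3 + 7)**2*L - 95) = 10 + 5*(10**2*L - 95) = 10 + 5*(100*L - 95) = 10 + 5*(-95 + 100*L) = 10 + (-475 + 500*L) = -465 + 500*L)
g(G(1, 15), -51) + 9086 = (-465 + 500*(-51)) + 9086 = (-465 - 25500) + 9086 = -25965 + 9086 = -16879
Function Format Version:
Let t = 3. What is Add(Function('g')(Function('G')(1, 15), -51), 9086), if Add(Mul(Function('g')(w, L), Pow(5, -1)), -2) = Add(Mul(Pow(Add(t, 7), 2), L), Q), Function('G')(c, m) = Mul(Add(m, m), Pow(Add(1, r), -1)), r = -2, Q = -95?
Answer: -16879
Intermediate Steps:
Function('G')(c, m) = Mul(-2, m) (Function('G')(c, m) = Mul(Add(m, m), Pow(Add(1, -2), -1)) = Mul(Mul(2, m), Pow(-1, -1)) = Mul(Mul(2, m), -1) = Mul(-2, m))
Function('g')(w, L) = Add(-465, Mul(500, L)) (Function('g')(w, L) = Add(10, Mul(5, Add(Mul(Pow(Add(3, 7), 2), L), -95))) = Add(10, Mul(5, Add(Mul(Pow(10, 2), L), -95))) = Add(10, Mul(5, Add(Mul(100, L), -95))) = Add(10, Mul(5, Add(-95, Mul(100, L)))) = Add(10, Add(-475, Mul(500, L))) = Add(-465, Mul(500, L)))
Add(Function('g')(Function('G')(1, 15), -51), 9086) = Add(Add(-465, Mul(500, -51)), 9086) = Add(Add(-465, -25500), 9086) = Add(-25965, 9086) = -16879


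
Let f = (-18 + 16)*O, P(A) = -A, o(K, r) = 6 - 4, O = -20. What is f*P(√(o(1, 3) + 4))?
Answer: -40*√6 ≈ -97.980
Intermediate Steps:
o(K, r) = 2
f = 40 (f = (-18 + 16)*(-20) = -2*(-20) = 40)
f*P(√(o(1, 3) + 4)) = 40*(-√(2 + 4)) = 40*(-√6) = -40*√6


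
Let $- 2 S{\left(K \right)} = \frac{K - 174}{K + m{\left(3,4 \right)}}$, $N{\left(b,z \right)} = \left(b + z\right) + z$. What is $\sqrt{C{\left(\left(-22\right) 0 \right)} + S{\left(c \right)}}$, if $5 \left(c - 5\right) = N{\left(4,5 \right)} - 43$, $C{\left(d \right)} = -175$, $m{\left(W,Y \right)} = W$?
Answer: $\frac{4 i \sqrt{1023}}{11} \approx 11.631 i$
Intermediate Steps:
$N{\left(b,z \right)} = b + 2 z$
$c = - \frac{4}{5}$ ($c = 5 + \frac{\left(4 + 2 \cdot 5\right) - 43}{5} = 5 + \frac{\left(4 + 10\right) - 43}{5} = 5 + \frac{14 - 43}{5} = 5 + \frac{1}{5} \left(-29\right) = 5 - \frac{29}{5} = - \frac{4}{5} \approx -0.8$)
$S{\left(K \right)} = - \frac{-174 + K}{2 \left(3 + K\right)}$ ($S{\left(K \right)} = - \frac{\left(K - 174\right) \frac{1}{K + 3}}{2} = - \frac{\left(-174 + K\right) \frac{1}{3 + K}}{2} = - \frac{\frac{1}{3 + K} \left(-174 + K\right)}{2} = - \frac{-174 + K}{2 \left(3 + K\right)}$)
$\sqrt{C{\left(\left(-22\right) 0 \right)} + S{\left(c \right)}} = \sqrt{-175 + \frac{174 - - \frac{4}{5}}{2 \left(3 - \frac{4}{5}\right)}} = \sqrt{-175 + \frac{174 + \frac{4}{5}}{2 \cdot \frac{11}{5}}} = \sqrt{-175 + \frac{1}{2} \cdot \frac{5}{11} \cdot \frac{874}{5}} = \sqrt{-175 + \frac{437}{11}} = \sqrt{- \frac{1488}{11}} = \frac{4 i \sqrt{1023}}{11}$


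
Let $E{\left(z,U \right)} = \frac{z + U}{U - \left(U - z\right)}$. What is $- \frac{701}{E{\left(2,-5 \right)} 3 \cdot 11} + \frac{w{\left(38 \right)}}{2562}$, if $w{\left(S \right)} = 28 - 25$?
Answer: $\frac{1197407}{84546} \approx 14.163$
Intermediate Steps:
$w{\left(S \right)} = 3$ ($w{\left(S \right)} = 28 - 25 = 3$)
$E{\left(z,U \right)} = \frac{U + z}{z}$
$- \frac{701}{E{\left(2,-5 \right)} 3 \cdot 11} + \frac{w{\left(38 \right)}}{2562} = - \frac{701}{\frac{-5 + 2}{2} \cdot 3 \cdot 11} + \frac{3}{2562} = - \frac{701}{\frac{1}{2} \left(-3\right) 3 \cdot 11} + 3 \cdot \frac{1}{2562} = - \frac{701}{\left(- \frac{3}{2}\right) 3 \cdot 11} + \frac{1}{854} = - \frac{701}{\left(- \frac{9}{2}\right) 11} + \frac{1}{854} = - \frac{701}{- \frac{99}{2}} + \frac{1}{854} = \left(-701\right) \left(- \frac{2}{99}\right) + \frac{1}{854} = \frac{1402}{99} + \frac{1}{854} = \frac{1197407}{84546}$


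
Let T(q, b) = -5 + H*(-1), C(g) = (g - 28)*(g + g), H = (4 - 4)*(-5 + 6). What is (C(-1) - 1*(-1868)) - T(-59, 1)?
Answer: 1931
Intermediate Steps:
H = 0 (H = 0*1 = 0)
C(g) = 2*g*(-28 + g) (C(g) = (-28 + g)*(2*g) = 2*g*(-28 + g))
T(q, b) = -5 (T(q, b) = -5 + 0*(-1) = -5 + 0 = -5)
(C(-1) - 1*(-1868)) - T(-59, 1) = (2*(-1)*(-28 - 1) - 1*(-1868)) - 1*(-5) = (2*(-1)*(-29) + 1868) + 5 = (58 + 1868) + 5 = 1926 + 5 = 1931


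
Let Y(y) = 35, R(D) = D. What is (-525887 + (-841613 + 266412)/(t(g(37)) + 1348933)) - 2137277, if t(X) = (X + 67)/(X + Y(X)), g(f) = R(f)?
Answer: -32331908034049/12140410 ≈ -2.6632e+6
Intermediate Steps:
g(f) = f
t(X) = (67 + X)/(35 + X) (t(X) = (X + 67)/(X + 35) = (67 + X)/(35 + X))
(-525887 + (-841613 + 266412)/(t(g(37)) + 1348933)) - 2137277 = (-525887 + (-841613 + 266412)/((67 + 37)/(35 + 37) + 1348933)) - 2137277 = (-525887 - 575201/(104/72 + 1348933)) - 2137277 = (-525887 - 575201/((1/72)*104 + 1348933)) - 2137277 = (-525887 - 575201/(13/9 + 1348933)) - 2137277 = (-525887 - 575201/12140410/9) - 2137277 = (-525887 - 575201*9/12140410) - 2137277 = (-525887 - 5176809/12140410) - 2137277 = -6384488970479/12140410 - 2137277 = -32331908034049/12140410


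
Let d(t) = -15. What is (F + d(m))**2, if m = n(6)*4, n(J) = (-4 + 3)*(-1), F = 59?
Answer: 1936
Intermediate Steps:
n(J) = 1 (n(J) = -1*(-1) = 1)
m = 4 (m = 1*4 = 4)
(F + d(m))**2 = (59 - 15)**2 = 44**2 = 1936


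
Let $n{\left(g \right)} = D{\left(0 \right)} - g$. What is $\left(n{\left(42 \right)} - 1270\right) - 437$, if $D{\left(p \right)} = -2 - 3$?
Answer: $-1754$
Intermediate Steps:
$D{\left(p \right)} = -5$
$n{\left(g \right)} = -5 - g$
$\left(n{\left(42 \right)} - 1270\right) - 437 = \left(\left(-5 - 42\right) - 1270\right) - 437 = \left(-47 - 1270\right) - 437 = -1317 - 437 = -1754$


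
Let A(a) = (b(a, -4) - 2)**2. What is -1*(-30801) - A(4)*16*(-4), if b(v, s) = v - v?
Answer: 31057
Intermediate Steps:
b(v, s) = 0
A(a) = 4 (A(a) = (0 - 2)**2 = (-2)**2 = 4)
-1*(-30801) - A(4)*16*(-4) = -1*(-30801) - 4*16*(-4) = 30801 - 64*(-4) = 30801 - 1*(-256) = 30801 + 256 = 31057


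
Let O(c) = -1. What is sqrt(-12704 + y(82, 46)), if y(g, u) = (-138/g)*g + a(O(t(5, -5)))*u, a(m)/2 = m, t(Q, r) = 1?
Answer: I*sqrt(12934) ≈ 113.73*I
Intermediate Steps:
a(m) = 2*m
y(g, u) = -138 - 2*u (y(g, u) = (-138/g)*g + (2*(-1))*u = -138 - 2*u)
sqrt(-12704 + y(82, 46)) = sqrt(-12704 + (-138 - 2*46)) = sqrt(-12704 + (-138 - 92)) = sqrt(-12704 - 230) = sqrt(-12934) = I*sqrt(12934)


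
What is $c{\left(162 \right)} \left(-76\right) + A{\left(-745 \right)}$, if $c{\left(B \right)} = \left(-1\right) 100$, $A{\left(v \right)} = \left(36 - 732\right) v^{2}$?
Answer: $-386289800$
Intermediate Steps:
$A{\left(v \right)} = - 696 v^{2}$
$c{\left(B \right)} = -100$
$c{\left(162 \right)} \left(-76\right) + A{\left(-745 \right)} = \left(-100\right) \left(-76\right) - 696 \left(-745\right)^{2} = 7600 - 386297400 = -386289800$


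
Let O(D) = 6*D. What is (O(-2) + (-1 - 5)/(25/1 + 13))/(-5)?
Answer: 231/95 ≈ 2.4316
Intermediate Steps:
(O(-2) + (-1 - 5)/(25/1 + 13))/(-5) = (6*(-2) + (-1 - 5)/(25/1 + 13))/(-5) = -(-12 - 6/(25*1 + 13))/5 = -(-12 - 6/(25 + 13))/5 = -(-12 - 6/38)/5 = -(-12 - 6*1/38)/5 = -(-12 - 3/19)/5 = -⅕*(-231/19) = 231/95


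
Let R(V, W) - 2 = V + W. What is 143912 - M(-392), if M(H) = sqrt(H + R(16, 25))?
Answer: 143912 - I*sqrt(349) ≈ 1.4391e+5 - 18.682*I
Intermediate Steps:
R(V, W) = 2 + V + W (R(V, W) = 2 + (V + W) = 2 + V + W)
M(H) = sqrt(43 + H) (M(H) = sqrt(H + (2 + 16 + 25)) = sqrt(H + 43) = sqrt(43 + H))
143912 - M(-392) = 143912 - sqrt(43 - 392) = 143912 - sqrt(-349) = 143912 - I*sqrt(349)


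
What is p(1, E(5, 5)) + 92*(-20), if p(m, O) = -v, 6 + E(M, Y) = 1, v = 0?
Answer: -1840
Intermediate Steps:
E(M, Y) = -5 (E(M, Y) = -6 + 1 = -5)
p(m, O) = 0 (p(m, O) = -1*0 = 0)
p(1, E(5, 5)) + 92*(-20) = 0 + 92*(-20) = 0 - 1840 = -1840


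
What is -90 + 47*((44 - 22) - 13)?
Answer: 333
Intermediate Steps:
-90 + 47*((44 - 22) - 13) = -90 + 47*(22 - 13) = -90 + 47*9 = -90 + 423 = 333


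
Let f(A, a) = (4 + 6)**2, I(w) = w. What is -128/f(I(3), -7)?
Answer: -32/25 ≈ -1.2800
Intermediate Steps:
f(A, a) = 100 (f(A, a) = 10**2 = 100)
-128/f(I(3), -7) = -128/100 = -128*1/100 = -32/25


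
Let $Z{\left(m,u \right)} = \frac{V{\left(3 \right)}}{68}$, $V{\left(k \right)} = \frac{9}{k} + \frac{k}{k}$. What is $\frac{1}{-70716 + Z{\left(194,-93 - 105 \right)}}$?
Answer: $- \frac{17}{1202171} \approx -1.4141 \cdot 10^{-5}$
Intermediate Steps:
$V{\left(k \right)} = 1 + \frac{9}{k}$ ($V{\left(k \right)} = \frac{9}{k} + 1 = 1 + \frac{9}{k}$)
$Z{\left(m,u \right)} = \frac{1}{17}$ ($Z{\left(m,u \right)} = \frac{\frac{1}{3} \left(9 + 3\right)}{68} = \frac{1}{3} \cdot 12 \cdot \frac{1}{68} = 4 \cdot \frac{1}{68} = \frac{1}{17}$)
$\frac{1}{-70716 + Z{\left(194,-93 - 105 \right)}} = \frac{1}{-70716 + \frac{1}{17}} = \frac{1}{- \frac{1202171}{17}} = - \frac{17}{1202171}$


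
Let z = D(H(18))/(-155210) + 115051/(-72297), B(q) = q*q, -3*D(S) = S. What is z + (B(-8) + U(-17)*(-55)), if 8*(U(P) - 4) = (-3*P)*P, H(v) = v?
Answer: 260468408977633/44884869480 ≈ 5803.0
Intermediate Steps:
D(S) = -S/3
U(P) = 4 - 3*P²/8 (U(P) = 4 + ((-3*P)*P)/8 = 4 + (-3*P²)/8 = 4 - 3*P²/8)
B(q) = q²
z = -8928315964/5610608685 (z = -⅓*18/(-155210) + 115051/(-72297) = -6*(-1/155210) + 115051*(-1/72297) = 3/77605 - 115051/72297 = -8928315964/5610608685 ≈ -1.5913)
z + (B(-8) + U(-17)*(-55)) = -8928315964/5610608685 + ((-8)² + (4 - 3/8*(-17)²)*(-55)) = -8928315964/5610608685 + (64 + (4 - 3/8*289)*(-55)) = -8928315964/5610608685 + (64 + (4 - 867/8)*(-55)) = -8928315964/5610608685 + (64 - 835/8*(-55)) = -8928315964/5610608685 + (64 + 45925/8) = -8928315964/5610608685 + 46437/8 = 260468408977633/44884869480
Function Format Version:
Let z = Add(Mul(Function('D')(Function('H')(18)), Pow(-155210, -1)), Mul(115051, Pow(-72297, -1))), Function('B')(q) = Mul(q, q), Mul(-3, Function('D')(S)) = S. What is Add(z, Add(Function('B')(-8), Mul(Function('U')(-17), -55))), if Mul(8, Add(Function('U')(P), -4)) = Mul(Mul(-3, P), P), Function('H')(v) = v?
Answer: Rational(260468408977633, 44884869480) ≈ 5803.0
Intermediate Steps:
Function('D')(S) = Mul(Rational(-1, 3), S)
Function('U')(P) = Add(4, Mul(Rational(-3, 8), Pow(P, 2))) (Function('U')(P) = Add(4, Mul(Rational(1, 8), Mul(Mul(-3, P), P))) = Add(4, Mul(Rational(1, 8), Mul(-3, Pow(P, 2)))) = Add(4, Mul(Rational(-3, 8), Pow(P, 2))))
Function('B')(q) = Pow(q, 2)
z = Rational(-8928315964, 5610608685) (z = Add(Mul(Mul(Rational(-1, 3), 18), Pow(-155210, -1)), Mul(115051, Pow(-72297, -1))) = Add(Mul(-6, Rational(-1, 155210)), Mul(115051, Rational(-1, 72297))) = Add(Rational(3, 77605), Rational(-115051, 72297)) = Rational(-8928315964, 5610608685) ≈ -1.5913)
Add(z, Add(Function('B')(-8), Mul(Function('U')(-17), -55))) = Add(Rational(-8928315964, 5610608685), Add(Pow(-8, 2), Mul(Add(4, Mul(Rational(-3, 8), Pow(-17, 2))), -55))) = Add(Rational(-8928315964, 5610608685), Add(64, Mul(Add(4, Mul(Rational(-3, 8), 289)), -55))) = Add(Rational(-8928315964, 5610608685), Add(64, Mul(Add(4, Rational(-867, 8)), -55))) = Add(Rational(-8928315964, 5610608685), Add(64, Mul(Rational(-835, 8), -55))) = Add(Rational(-8928315964, 5610608685), Add(64, Rational(45925, 8))) = Add(Rational(-8928315964, 5610608685), Rational(46437, 8)) = Rational(260468408977633, 44884869480)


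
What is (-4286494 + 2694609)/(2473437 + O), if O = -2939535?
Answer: 1591885/466098 ≈ 3.4153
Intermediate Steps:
(-4286494 + 2694609)/(2473437 + O) = (-4286494 + 2694609)/(2473437 - 2939535) = -1591885/(-466098) = -1591885*(-1/466098) = 1591885/466098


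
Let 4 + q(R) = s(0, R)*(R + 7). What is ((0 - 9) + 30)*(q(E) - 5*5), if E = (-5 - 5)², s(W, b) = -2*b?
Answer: -450009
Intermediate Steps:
E = 100 (E = (-10)² = 100)
q(R) = -4 - 2*R*(7 + R) (q(R) = -4 + (-2*R)*(R + 7) = -4 + (-2*R)*(7 + R) = -4 - 2*R*(7 + R))
((0 - 9) + 30)*(q(E) - 5*5) = ((0 - 9) + 30)*((-4 - 14*100 - 2*100²) - 5*5) = (-9 + 30)*((-4 - 1400 - 2*10000) - 25) = 21*((-4 - 1400 - 20000) - 25) = 21*(-21404 - 25) = 21*(-21429) = -450009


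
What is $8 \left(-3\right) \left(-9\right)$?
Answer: $216$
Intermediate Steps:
$8 \left(-3\right) \left(-9\right) = \left(-24\right) \left(-9\right) = 216$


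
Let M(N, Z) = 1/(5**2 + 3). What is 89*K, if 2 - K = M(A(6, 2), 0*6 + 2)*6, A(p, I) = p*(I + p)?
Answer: 2225/14 ≈ 158.93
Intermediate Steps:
M(N, Z) = 1/28 (M(N, Z) = 1/(25 + 3) = 1/28)
K = 25/14 (K = 2 - 6/28 = 2 - 1*3/14 = 2 - 3/14 = 25/14 ≈ 1.7857)
89*K = 89*(25/14) = 2225/14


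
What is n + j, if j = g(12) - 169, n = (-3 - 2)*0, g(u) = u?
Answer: -157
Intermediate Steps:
n = 0 (n = -5*0 = 0)
j = -157 (j = 12 - 169 = -157)
n + j = 0 - 157 = -157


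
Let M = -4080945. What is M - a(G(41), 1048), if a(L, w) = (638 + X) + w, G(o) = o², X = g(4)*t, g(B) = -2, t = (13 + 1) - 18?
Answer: -4082639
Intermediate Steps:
t = -4 (t = 14 - 18 = -4)
X = 8 (X = -2*(-4) = 8)
a(L, w) = 646 + w (a(L, w) = (638 + 8) + w = 646 + w)
M - a(G(41), 1048) = -4080945 - (646 + 1048) = -4080945 - 1*1694 = -4080945 - 1694 = -4082639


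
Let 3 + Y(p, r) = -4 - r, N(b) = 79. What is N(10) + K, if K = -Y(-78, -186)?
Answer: -100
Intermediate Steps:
Y(p, r) = -7 - r (Y(p, r) = -3 + (-4 - r) = -7 - r)
K = -179 (K = -(-7 - 1*(-186)) = -(-7 + 186) = -1*179 = -179)
N(10) + K = 79 - 179 = -100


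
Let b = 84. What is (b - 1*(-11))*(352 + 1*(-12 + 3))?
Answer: 32585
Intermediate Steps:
(b - 1*(-11))*(352 + 1*(-12 + 3)) = (84 - 1*(-11))*(352 + 1*(-12 + 3)) = (84 + 11)*(352 + 1*(-9)) = 95*(352 - 9) = 95*343 = 32585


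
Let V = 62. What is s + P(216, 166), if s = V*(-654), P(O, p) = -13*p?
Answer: -42706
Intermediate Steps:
s = -40548 (s = 62*(-654) = -40548)
s + P(216, 166) = -40548 - 13*166 = -40548 - 2158 = -42706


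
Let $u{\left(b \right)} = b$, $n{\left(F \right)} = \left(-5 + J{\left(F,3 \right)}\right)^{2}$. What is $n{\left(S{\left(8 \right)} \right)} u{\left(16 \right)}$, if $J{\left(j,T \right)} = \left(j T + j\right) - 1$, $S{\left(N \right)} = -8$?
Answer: $23104$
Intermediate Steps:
$J{\left(j,T \right)} = -1 + j + T j$ ($J{\left(j,T \right)} = \left(T j + j\right) - 1 = \left(j + T j\right) - 1 = -1 + j + T j$)
$n{\left(F \right)} = \left(-6 + 4 F\right)^{2}$ ($n{\left(F \right)} = \left(-5 + \left(-1 + F + 3 F\right)\right)^{2} = \left(-5 + \left(-1 + 4 F\right)\right)^{2} = \left(-6 + 4 F\right)^{2}$)
$n{\left(S{\left(8 \right)} \right)} u{\left(16 \right)} = 4 \left(-3 + 2 \left(-8\right)\right)^{2} \cdot 16 = 4 \left(-3 - 16\right)^{2} \cdot 16 = 4 \left(-19\right)^{2} \cdot 16 = 4 \cdot 361 \cdot 16 = 1444 \cdot 16 = 23104$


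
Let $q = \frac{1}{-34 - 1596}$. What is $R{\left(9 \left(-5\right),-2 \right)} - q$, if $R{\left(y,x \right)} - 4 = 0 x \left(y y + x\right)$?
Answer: $\frac{6521}{1630} \approx 4.0006$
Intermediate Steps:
$R{\left(y,x \right)} = 4$ ($R{\left(y,x \right)} = 4 + 0 x \left(y y + x\right) = 4 + 0 \left(y^{2} + x\right) = 4 + 0 \left(x + y^{2}\right) = 4 + 0 = 4$)
$q = - \frac{1}{1630}$ ($q = \frac{1}{-1630} = - \frac{1}{1630} \approx -0.0006135$)
$R{\left(9 \left(-5\right),-2 \right)} - q = 4 - - \frac{1}{1630} = 4 + \frac{1}{1630} = \frac{6521}{1630}$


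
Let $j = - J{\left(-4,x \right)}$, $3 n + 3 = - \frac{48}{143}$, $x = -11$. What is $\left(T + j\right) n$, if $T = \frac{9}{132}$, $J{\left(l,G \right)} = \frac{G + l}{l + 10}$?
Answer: $- \frac{17967}{6292} \approx -2.8555$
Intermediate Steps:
$J{\left(l,G \right)} = \frac{G + l}{10 + l}$
$n = - \frac{159}{143}$ ($n = -1 + \frac{\left(-48\right) \frac{1}{143}}{3} = -1 + \frac{1}{3} \left(- \frac{48}{143}\right) = -1 - \frac{16}{143} = - \frac{159}{143} \approx -1.1119$)
$j = \frac{5}{2}$ ($j = - \frac{-11 - 4}{10 - 4} = - \frac{-15}{6} = \left(-1\right) \left(- \frac{5}{2}\right) = \frac{5}{2} \approx 2.5$)
$T = \frac{3}{44}$ ($T = 9 \cdot \frac{1}{132} = \frac{3}{44} \approx 0.068182$)
$\left(T + j\right) n = \left(\frac{3}{44} + \frac{5}{2}\right) \left(- \frac{159}{143}\right) = \frac{113}{44} \left(- \frac{159}{143}\right) = - \frac{17967}{6292}$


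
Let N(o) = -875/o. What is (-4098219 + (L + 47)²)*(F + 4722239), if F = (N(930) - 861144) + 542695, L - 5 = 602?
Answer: -1002175499082265/62 ≈ -1.6164e+13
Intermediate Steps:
L = 607 (L = 5 + 602 = 607)
F = -59231689/186 (F = (-875/930 - 861144) + 542695 = (-875*1/930 - 861144) + 542695 = (-175/186 - 861144) + 542695 = -160172959/186 + 542695 = -59231689/186 ≈ -3.1845e+5)
(-4098219 + (L + 47)²)*(F + 4722239) = (-4098219 + (607 + 47)²)*(-59231689/186 + 4722239) = (-4098219 + 654²)*(819104765/186) = (-4098219 + 427716)*(819104765/186) = -3670503*819104765/186 = -1002175499082265/62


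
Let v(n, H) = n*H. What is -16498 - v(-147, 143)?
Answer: 4523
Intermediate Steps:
v(n, H) = H*n
-16498 - v(-147, 143) = -16498 - 143*(-147) = -16498 - 1*(-21021) = -16498 + 21021 = 4523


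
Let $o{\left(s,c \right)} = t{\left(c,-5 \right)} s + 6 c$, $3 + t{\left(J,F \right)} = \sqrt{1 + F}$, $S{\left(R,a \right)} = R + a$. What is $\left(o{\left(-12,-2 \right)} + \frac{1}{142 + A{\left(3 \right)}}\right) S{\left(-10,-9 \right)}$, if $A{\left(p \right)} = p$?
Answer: $- \frac{66139}{145} + 456 i \approx -456.13 + 456.0 i$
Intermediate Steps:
$t{\left(J,F \right)} = -3 + \sqrt{1 + F}$
$o{\left(s,c \right)} = 6 c + s \left(-3 + 2 i\right)$ ($o{\left(s,c \right)} = \left(-3 + \sqrt{1 - 5}\right) s + 6 c = \left(-3 + \sqrt{-4}\right) s + 6 c = \left(-3 + 2 i\right) s + 6 c = s \left(-3 + 2 i\right) + 6 c = 6 c + s \left(-3 + 2 i\right)$)
$\left(o{\left(-12,-2 \right)} + \frac{1}{142 + A{\left(3 \right)}}\right) S{\left(-10,-9 \right)} = \left(\left(6 \left(-2\right) - - 12 \left(3 - 2 i\right)\right) + \frac{1}{142 + 3}\right) \left(-10 - 9\right) = \left(\left(-12 + \left(36 - 24 i\right)\right) + \frac{1}{145}\right) \left(-19\right) = \left(\left(24 - 24 i\right) + \frac{1}{145}\right) \left(-19\right) = \left(\frac{3481}{145} - 24 i\right) \left(-19\right) = - \frac{66139}{145} + 456 i$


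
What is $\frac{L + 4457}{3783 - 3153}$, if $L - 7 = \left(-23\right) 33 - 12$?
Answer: $\frac{1231}{210} \approx 5.8619$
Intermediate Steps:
$L = -764$ ($L = 7 - 771 = -764$)
$\frac{L + 4457}{3783 - 3153} = \frac{-764 + 4457}{3783 - 3153} = \frac{3693}{630} = 3693 \cdot \frac{1}{630} = \frac{1231}{210}$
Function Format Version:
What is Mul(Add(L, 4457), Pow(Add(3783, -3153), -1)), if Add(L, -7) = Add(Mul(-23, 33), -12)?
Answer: Rational(1231, 210) ≈ 5.8619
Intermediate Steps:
L = -764 (L = Add(7, Add(Mul(-23, 33), -12)) = Add(7, Add(-759, -12)) = Add(7, -771) = -764)
Mul(Add(L, 4457), Pow(Add(3783, -3153), -1)) = Mul(Add(-764, 4457), Pow(Add(3783, -3153), -1)) = Mul(3693, Pow(630, -1)) = Mul(3693, Rational(1, 630)) = Rational(1231, 210)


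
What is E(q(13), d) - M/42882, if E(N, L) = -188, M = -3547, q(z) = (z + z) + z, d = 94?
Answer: -8058269/42882 ≈ -187.92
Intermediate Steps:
q(z) = 3*z (q(z) = 2*z + z = 3*z)
E(q(13), d) - M/42882 = -188 - (-3547)/42882 = -188 - 1*(-3547/42882) = -188 + 3547/42882 = -8058269/42882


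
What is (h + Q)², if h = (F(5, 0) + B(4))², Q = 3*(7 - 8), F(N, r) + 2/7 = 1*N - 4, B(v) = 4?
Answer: 887364/2401 ≈ 369.58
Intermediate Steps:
F(N, r) = -30/7 + N (F(N, r) = -2/7 + (1*N - 4) = -2/7 + (N - 4) = -2/7 + (-4 + N) = -30/7 + N)
Q = -3 (Q = 3*(-1) = -3)
h = 1089/49 (h = ((-30/7 + 5) + 4)² = (5/7 + 4)² = (33/7)² = 1089/49 ≈ 22.224)
(h + Q)² = (1089/49 - 3)² = (942/49)² = 887364/2401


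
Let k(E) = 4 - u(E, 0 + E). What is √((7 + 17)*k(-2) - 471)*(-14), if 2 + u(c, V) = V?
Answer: -42*I*√31 ≈ -233.85*I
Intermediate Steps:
u(c, V) = -2 + V
k(E) = 6 - E (k(E) = 4 - (-2 + (0 + E)) = 4 - (-2 + E) = 4 + (2 - E) = 6 - E)
√((7 + 17)*k(-2) - 471)*(-14) = √((7 + 17)*(6 - 1*(-2)) - 471)*(-14) = √(24*(6 + 2) - 471)*(-14) = √(24*8 - 471)*(-14) = √(192 - 471)*(-14) = √(-279)*(-14) = (3*I*√31)*(-14) = -42*I*√31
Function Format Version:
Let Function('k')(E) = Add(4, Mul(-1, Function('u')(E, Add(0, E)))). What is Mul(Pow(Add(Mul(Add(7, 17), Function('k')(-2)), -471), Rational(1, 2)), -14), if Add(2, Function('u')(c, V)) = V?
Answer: Mul(-42, I, Pow(31, Rational(1, 2))) ≈ Mul(-233.85, I)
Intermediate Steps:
Function('u')(c, V) = Add(-2, V)
Function('k')(E) = Add(6, Mul(-1, E)) (Function('k')(E) = Add(4, Mul(-1, Add(-2, Add(0, E)))) = Add(4, Mul(-1, Add(-2, E))) = Add(4, Add(2, Mul(-1, E))) = Add(6, Mul(-1, E)))
Mul(Pow(Add(Mul(Add(7, 17), Function('k')(-2)), -471), Rational(1, 2)), -14) = Mul(Pow(Add(Mul(Add(7, 17), Add(6, Mul(-1, -2))), -471), Rational(1, 2)), -14) = Mul(Pow(Add(Mul(24, Add(6, 2)), -471), Rational(1, 2)), -14) = Mul(Pow(Add(Mul(24, 8), -471), Rational(1, 2)), -14) = Mul(Pow(Add(192, -471), Rational(1, 2)), -14) = Mul(Pow(-279, Rational(1, 2)), -14) = Mul(Mul(3, I, Pow(31, Rational(1, 2))), -14) = Mul(-42, I, Pow(31, Rational(1, 2)))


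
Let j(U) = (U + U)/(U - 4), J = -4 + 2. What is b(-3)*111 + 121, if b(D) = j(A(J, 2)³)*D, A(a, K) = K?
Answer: -1211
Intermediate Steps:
J = -2
j(U) = 2*U/(-4 + U) (j(U) = (2*U)/(-4 + U) = 2*U/(-4 + U))
b(D) = 4*D (b(D) = (2*2³/(-4 + 2³))*D = (2*8/(-4 + 8))*D = (2*8/4)*D = (2*8*(¼))*D = 4*D)
b(-3)*111 + 121 = (4*(-3))*111 + 121 = -12*111 + 121 = -1332 + 121 = -1211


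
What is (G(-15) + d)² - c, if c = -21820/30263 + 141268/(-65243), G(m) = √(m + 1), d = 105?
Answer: 410308598731/37253753 + 210*I*√14 ≈ 11014.0 + 785.75*I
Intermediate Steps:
G(m) = √(1 + m)
c = -107524448/37253753 (c = -21820*1/30263 + 141268*(-1/65243) = -21820/30263 - 141268/65243 = -107524448/37253753 ≈ -2.8863)
(G(-15) + d)² - c = (√(1 - 15) + 105)² - 1*(-107524448/37253753) = (√(-14) + 105)² + 107524448/37253753 = (I*√14 + 105)² + 107524448/37253753 = (105 + I*√14)² + 107524448/37253753 = 107524448/37253753 + (105 + I*√14)²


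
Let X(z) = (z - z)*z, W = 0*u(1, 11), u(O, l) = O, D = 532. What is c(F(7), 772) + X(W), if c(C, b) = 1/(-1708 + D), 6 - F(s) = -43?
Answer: -1/1176 ≈ -0.00085034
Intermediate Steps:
F(s) = 49 (F(s) = 6 - 1*(-43) = 6 + 43 = 49)
W = 0 (W = 0*1 = 0)
c(C, b) = -1/1176 (c(C, b) = 1/(-1708 + 532) = 1/(-1176) = -1/1176)
X(z) = 0 (X(z) = 0*z = 0)
c(F(7), 772) + X(W) = -1/1176 + 0 = -1/1176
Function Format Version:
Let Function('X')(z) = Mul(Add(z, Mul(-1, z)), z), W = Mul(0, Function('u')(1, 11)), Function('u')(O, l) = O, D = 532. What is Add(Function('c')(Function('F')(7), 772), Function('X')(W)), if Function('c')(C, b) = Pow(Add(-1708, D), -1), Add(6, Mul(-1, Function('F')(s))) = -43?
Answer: Rational(-1, 1176) ≈ -0.00085034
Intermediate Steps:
Function('F')(s) = 49 (Function('F')(s) = Add(6, Mul(-1, -43)) = Add(6, 43) = 49)
W = 0 (W = Mul(0, 1) = 0)
Function('c')(C, b) = Rational(-1, 1176) (Function('c')(C, b) = Pow(Add(-1708, 532), -1) = Pow(-1176, -1) = Rational(-1, 1176))
Function('X')(z) = 0 (Function('X')(z) = Mul(0, z) = 0)
Add(Function('c')(Function('F')(7), 772), Function('X')(W)) = Add(Rational(-1, 1176), 0) = Rational(-1, 1176)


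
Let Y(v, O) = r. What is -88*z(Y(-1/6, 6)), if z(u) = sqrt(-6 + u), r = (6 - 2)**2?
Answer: -88*sqrt(10) ≈ -278.28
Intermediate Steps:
r = 16 (r = 4**2 = 16)
Y(v, O) = 16
-88*z(Y(-1/6, 6)) = -88*sqrt(-6 + 16) = -88*sqrt(10)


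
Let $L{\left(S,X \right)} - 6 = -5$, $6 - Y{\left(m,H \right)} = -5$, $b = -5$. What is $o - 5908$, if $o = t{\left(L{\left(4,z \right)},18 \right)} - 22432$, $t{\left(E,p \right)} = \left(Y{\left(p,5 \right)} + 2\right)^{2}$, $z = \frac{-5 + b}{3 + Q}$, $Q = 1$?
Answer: $-28171$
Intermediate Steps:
$z = - \frac{5}{2}$ ($z = \frac{-5 - 5}{3 + 1} = - \frac{10}{4} = \left(-10\right) \frac{1}{4} = - \frac{5}{2} \approx -2.5$)
$Y{\left(m,H \right)} = 11$ ($Y{\left(m,H \right)} = 6 - -5 = 6 + 5 = 11$)
$L{\left(S,X \right)} = 1$ ($L{\left(S,X \right)} = 6 - 5 = 1$)
$t{\left(E,p \right)} = 169$ ($t{\left(E,p \right)} = \left(11 + 2\right)^{2} = 13^{2} = 169$)
$o = -22263$ ($o = 169 - 22432 = -22263$)
$o - 5908 = -22263 - 5908 = -28171$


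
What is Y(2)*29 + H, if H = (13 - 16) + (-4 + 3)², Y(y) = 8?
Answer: 230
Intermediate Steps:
H = -2 (H = -3 + (-1)² = -3 + 1 = -2)
Y(2)*29 + H = 8*29 - 2 = 232 - 2 = 230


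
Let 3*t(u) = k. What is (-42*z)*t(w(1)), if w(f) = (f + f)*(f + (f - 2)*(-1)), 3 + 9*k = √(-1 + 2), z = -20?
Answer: -560/9 ≈ -62.222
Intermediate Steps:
k = -2/9 (k = -⅓ + √(-1 + 2)/9 = -⅓ + √1/9 = -⅓ + (⅑)*1 = -⅓ + ⅑ = -2/9 ≈ -0.22222)
w(f) = 4*f (w(f) = (2*f)*(f + (-2 + f)*(-1)) = (2*f)*(f + (2 - f)) = (2*f)*2 = 4*f)
t(u) = -2/27 (t(u) = (⅓)*(-2/9) = -2/27)
(-42*z)*t(w(1)) = -42*(-20)*(-2/27) = 840*(-2/27) = -560/9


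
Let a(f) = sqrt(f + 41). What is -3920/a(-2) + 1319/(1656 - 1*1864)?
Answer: -1319/208 - 3920*sqrt(39)/39 ≈ -634.04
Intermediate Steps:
a(f) = sqrt(41 + f)
-3920/a(-2) + 1319/(1656 - 1*1864) = -3920/sqrt(41 - 2) + 1319/(1656 - 1*1864) = -3920*sqrt(39)/39 + 1319/(1656 - 1864) = -3920*sqrt(39)/39 + 1319/(-208) = -3920*sqrt(39)/39 + 1319*(-1/208) = -3920*sqrt(39)/39 - 1319/208 = -1319/208 - 3920*sqrt(39)/39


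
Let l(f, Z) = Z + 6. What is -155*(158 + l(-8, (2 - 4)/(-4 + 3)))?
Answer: -25730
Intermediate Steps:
l(f, Z) = 6 + Z
-155*(158 + l(-8, (2 - 4)/(-4 + 3))) = -155*(158 + (6 + (2 - 4)/(-4 + 3))) = -155*(158 + (6 - 2/(-1))) = -155*(158 + (6 - 2*(-1))) = -155*(158 + (6 + 2)) = -155*(158 + 8) = -155*166 = -25730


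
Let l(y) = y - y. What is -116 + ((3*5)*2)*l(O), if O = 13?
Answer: -116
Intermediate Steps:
l(y) = 0
-116 + ((3*5)*2)*l(O) = -116 + ((3*5)*2)*0 = -116 + (15*2)*0 = -116 + 30*0 = -116 + 0 = -116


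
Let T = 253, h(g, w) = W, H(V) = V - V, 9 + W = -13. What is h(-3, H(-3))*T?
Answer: -5566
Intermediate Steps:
W = -22 (W = -9 - 13 = -22)
H(V) = 0
h(g, w) = -22
h(-3, H(-3))*T = -22*253 = -5566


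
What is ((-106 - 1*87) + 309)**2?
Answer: 13456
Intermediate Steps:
((-106 - 1*87) + 309)**2 = ((-106 - 87) + 309)**2 = (-193 + 309)**2 = 116**2 = 13456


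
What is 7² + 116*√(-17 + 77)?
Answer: 49 + 232*√15 ≈ 947.53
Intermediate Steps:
7² + 116*√(-17 + 77) = 49 + 116*√60 = 49 + 116*(2*√15) = 49 + 232*√15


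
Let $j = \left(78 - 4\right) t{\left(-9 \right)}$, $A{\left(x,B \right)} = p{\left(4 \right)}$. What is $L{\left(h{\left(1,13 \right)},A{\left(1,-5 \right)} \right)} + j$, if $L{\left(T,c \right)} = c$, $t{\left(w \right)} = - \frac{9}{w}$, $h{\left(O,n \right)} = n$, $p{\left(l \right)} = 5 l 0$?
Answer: $74$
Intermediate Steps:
$p{\left(l \right)} = 0$
$A{\left(x,B \right)} = 0$
$j = 74$ ($j = \left(78 - 4\right) \left(- \frac{9}{-9}\right) = 74 \left(\left(-9\right) \left(- \frac{1}{9}\right)\right) = 74 \cdot 1 = 74$)
$L{\left(h{\left(1,13 \right)},A{\left(1,-5 \right)} \right)} + j = 0 + 74 = 74$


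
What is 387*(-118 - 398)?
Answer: -199692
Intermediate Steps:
387*(-118 - 398) = 387*(-516) = -199692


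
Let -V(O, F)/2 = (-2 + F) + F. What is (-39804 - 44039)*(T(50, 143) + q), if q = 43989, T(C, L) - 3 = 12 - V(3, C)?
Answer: -3705860600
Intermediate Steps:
V(O, F) = 4 - 4*F (V(O, F) = -2*((-2 + F) + F) = -2*(-2 + 2*F) = 4 - 4*F)
T(C, L) = 11 + 4*C (T(C, L) = 3 + (12 - (4 - 4*C)) = 3 + (12 + (-4 + 4*C)) = 3 + (8 + 4*C) = 11 + 4*C)
(-39804 - 44039)*(T(50, 143) + q) = (-39804 - 44039)*((11 + 4*50) + 43989) = -83843*((11 + 200) + 43989) = -83843*(211 + 43989) = -83843*44200 = -3705860600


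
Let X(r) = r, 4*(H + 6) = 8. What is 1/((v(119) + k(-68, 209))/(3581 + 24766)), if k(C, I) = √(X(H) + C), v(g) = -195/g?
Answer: -6644365/10683 - 24328598*I*√2/10683 ≈ -621.96 - 3220.6*I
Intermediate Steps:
H = -4 (H = -6 + (¼)*8 = -6 + 2 = -4)
k(C, I) = √(-4 + C)
1/((v(119) + k(-68, 209))/(3581 + 24766)) = 1/((-195/119 + √(-4 - 68))/(3581 + 24766)) = 1/((-195*1/119 + √(-72))/28347) = 1/((-195/119 + 6*I*√2)*(1/28347)) = 1/(-65/1124431 + 2*I*√2/9449)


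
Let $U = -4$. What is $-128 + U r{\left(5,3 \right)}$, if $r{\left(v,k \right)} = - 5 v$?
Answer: $-28$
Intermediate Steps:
$-128 + U r{\left(5,3 \right)} = -128 - 4 \left(\left(-5\right) 5\right) = -128 - -100 = -128 + 100 = -28$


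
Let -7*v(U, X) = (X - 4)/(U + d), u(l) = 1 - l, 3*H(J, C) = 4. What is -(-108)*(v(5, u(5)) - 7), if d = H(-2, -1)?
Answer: -97956/133 ≈ -736.51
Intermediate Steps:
H(J, C) = 4/3 (H(J, C) = (⅓)*4 = 4/3)
d = 4/3 ≈ 1.3333
v(U, X) = -(-4 + X)/(7*(4/3 + U)) (v(U, X) = -(X - 4)/(7*(U + 4/3)) = -(-4 + X)/(7*(4/3 + U)))
-(-108)*(v(5, u(5)) - 7) = -(-108)*(3*(4 - (1 - 1*5))/(7*(4 + 3*5)) - 7) = -(-108)*(3*(4 - (1 - 5))/(7*(4 + 15)) - 7) = -(-108)*((3/7)*(4 - 1*(-4))/19 - 7) = -(-108)*((3/7)*(1/19)*(4 + 4) - 7) = -(-108)*((3/7)*(1/19)*8 - 7) = -(-108)*(24/133 - 7) = -(-108)*(-907)/133 = -1*97956/133 = -97956/133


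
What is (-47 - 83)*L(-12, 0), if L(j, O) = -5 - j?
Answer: -910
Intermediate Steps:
(-47 - 83)*L(-12, 0) = (-47 - 83)*(-5 - 1*(-12)) = -130*(-5 + 12) = -130*7 = -910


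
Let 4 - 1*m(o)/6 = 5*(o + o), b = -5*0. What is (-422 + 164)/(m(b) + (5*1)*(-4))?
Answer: -129/2 ≈ -64.500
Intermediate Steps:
b = 0
m(o) = 24 - 60*o (m(o) = 24 - 30*(o + o) = 24 - 30*2*o = 24 - 60*o)
(-422 + 164)/(m(b) + (5*1)*(-4)) = (-422 + 164)/((24 - 60*0) + (5*1)*(-4)) = -258/((24 + 0) + 5*(-4)) = -258/(24 - 20) = -258/4 = -258*¼ = -129/2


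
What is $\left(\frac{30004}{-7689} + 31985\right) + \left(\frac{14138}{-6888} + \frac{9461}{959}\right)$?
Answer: $\frac{12894678349851}{403098388} \approx 31989.0$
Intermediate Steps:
$\left(\frac{30004}{-7689} + 31985\right) + \left(\frac{14138}{-6888} + \frac{9461}{959}\right) = \left(30004 \left(- \frac{1}{7689}\right) + 31985\right) + \left(14138 \left(- \frac{1}{6888}\right) + 9461 \cdot \frac{1}{959}\right) = \left(- \frac{30004}{7689} + 31985\right) + \left(- \frac{7069}{3444} + \frac{9461}{959}\right) = \frac{245902661}{7689} + \frac{3686359}{471828} = \frac{12894678349851}{403098388}$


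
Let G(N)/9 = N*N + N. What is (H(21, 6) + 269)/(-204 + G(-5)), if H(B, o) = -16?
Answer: -253/24 ≈ -10.542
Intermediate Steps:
G(N) = 9*N + 9*N² (G(N) = 9*(N*N + N) = 9*(N² + N) = 9*(N + N²) = 9*N + 9*N²)
(H(21, 6) + 269)/(-204 + G(-5)) = (-16 + 269)/(-204 + 9*(-5)*(1 - 5)) = 253/(-204 + 9*(-5)*(-4)) = 253/(-204 + 180) = 253/(-24) = 253*(-1/24) = -253/24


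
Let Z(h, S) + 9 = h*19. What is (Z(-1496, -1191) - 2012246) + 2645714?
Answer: 605035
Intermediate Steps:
Z(h, S) = -9 + 19*h (Z(h, S) = -9 + h*19 = -9 + 19*h)
(Z(-1496, -1191) - 2012246) + 2645714 = ((-9 + 19*(-1496)) - 2012246) + 2645714 = ((-9 - 28424) - 2012246) + 2645714 = (-28433 - 2012246) + 2645714 = -2040679 + 2645714 = 605035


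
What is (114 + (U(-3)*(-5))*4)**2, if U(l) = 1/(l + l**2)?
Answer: 110224/9 ≈ 12247.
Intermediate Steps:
(114 + (U(-3)*(-5))*4)**2 = (114 + ((1/((-3)*(1 - 3)))*(-5))*4)**2 = (114 + (-1/3/(-2)*(-5))*4)**2 = (114 + (-1/3*(-1/2)*(-5))*4)**2 = (114 + ((1/6)*(-5))*4)**2 = (114 - 5/6*4)**2 = (114 - 10/3)**2 = (332/3)**2 = 110224/9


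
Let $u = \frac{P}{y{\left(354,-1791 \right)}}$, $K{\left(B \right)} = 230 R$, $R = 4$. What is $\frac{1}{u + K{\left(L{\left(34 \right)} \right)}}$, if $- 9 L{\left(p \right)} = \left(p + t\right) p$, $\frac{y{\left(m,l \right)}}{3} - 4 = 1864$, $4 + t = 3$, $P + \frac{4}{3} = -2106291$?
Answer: $\frac{16812}{9148163} \approx 0.0018377$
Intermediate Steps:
$P = - \frac{6318877}{3}$ ($P = - \frac{4}{3} - 2106291 = - \frac{6318877}{3} \approx -2.1063 \cdot 10^{6}$)
$t = -1$ ($t = -4 + 3 = -1$)
$y{\left(m,l \right)} = 5604$ ($y{\left(m,l \right)} = 12 + 3 \cdot 1864 = 12 + 5592 = 5604$)
$L{\left(p \right)} = - \frac{p \left(-1 + p\right)}{9}$ ($L{\left(p \right)} = - \frac{\left(p - 1\right) p}{9} = - \frac{\left(-1 + p\right) p}{9} = - \frac{p \left(-1 + p\right)}{9}$)
$K{\left(B \right)} = 920$ ($K{\left(B \right)} = 230 \cdot 4 = 920$)
$u = - \frac{6318877}{16812}$ ($u = - \frac{6318877}{3 \cdot 5604} = \left(- \frac{6318877}{3}\right) \frac{1}{5604} = - \frac{6318877}{16812} \approx -375.85$)
$\frac{1}{u + K{\left(L{\left(34 \right)} \right)}} = \frac{1}{- \frac{6318877}{16812} + 920} = \frac{1}{\frac{9148163}{16812}} = \frac{16812}{9148163}$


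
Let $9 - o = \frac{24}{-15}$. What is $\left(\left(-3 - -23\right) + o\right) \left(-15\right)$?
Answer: $-459$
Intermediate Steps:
$o = \frac{53}{5}$ ($o = 9 - \frac{24}{-15} = 9 - 24 \left(- \frac{1}{15}\right) = 9 - - \frac{8}{5} = 9 + \frac{8}{5} = \frac{53}{5} \approx 10.6$)
$\left(\left(-3 - -23\right) + o\right) \left(-15\right) = \left(\left(-3 - -23\right) + \frac{53}{5}\right) \left(-15\right) = \left(\left(-3 + 23\right) + \frac{53}{5}\right) \left(-15\right) = \left(20 + \frac{53}{5}\right) \left(-15\right) = \frac{153}{5} \left(-15\right) = -459$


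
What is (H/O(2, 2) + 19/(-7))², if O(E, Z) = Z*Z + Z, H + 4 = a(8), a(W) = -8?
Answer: 1089/49 ≈ 22.224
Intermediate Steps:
H = -12 (H = -4 - 8 = -12)
O(E, Z) = Z + Z² (O(E, Z) = Z² + Z = Z + Z²)
(H/O(2, 2) + 19/(-7))² = (-12*1/(2*(1 + 2)) + 19/(-7))² = (-12/(2*3) + 19*(-⅐))² = (-12/6 - 19/7)² = (-12*⅙ - 19/7)² = (-2 - 19/7)² = (-33/7)² = 1089/49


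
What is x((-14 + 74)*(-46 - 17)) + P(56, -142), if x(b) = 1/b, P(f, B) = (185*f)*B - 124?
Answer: -5561302321/3780 ≈ -1.4712e+6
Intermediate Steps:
P(f, B) = -124 + 185*B*f (P(f, B) = 185*B*f - 124 = -124 + 185*B*f)
x((-14 + 74)*(-46 - 17)) + P(56, -142) = 1/((-14 + 74)*(-46 - 17)) + (-124 + 185*(-142)*56) = 1/(60*(-63)) + (-124 - 1471120) = 1/(-3780) - 1471244 = -1/3780 - 1471244 = -5561302321/3780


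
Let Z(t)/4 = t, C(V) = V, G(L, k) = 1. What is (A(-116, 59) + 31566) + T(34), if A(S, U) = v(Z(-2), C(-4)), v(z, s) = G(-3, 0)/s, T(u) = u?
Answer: 126399/4 ≈ 31600.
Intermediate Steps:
Z(t) = 4*t
v(z, s) = 1/s
A(S, U) = -¼ (A(S, U) = 1/(-4) = -¼)
(A(-116, 59) + 31566) + T(34) = (-¼ + 31566) + 34 = 126263/4 + 34 = 126399/4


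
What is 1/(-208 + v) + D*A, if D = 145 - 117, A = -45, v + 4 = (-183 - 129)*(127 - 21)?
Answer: -41937841/33284 ≈ -1260.0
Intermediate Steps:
v = -33076 (v = -4 + (-183 - 129)*(127 - 21) = -4 - 312*106 = -4 - 33072 = -33076)
D = 28
1/(-208 + v) + D*A = 1/(-208 - 33076) + 28*(-45) = 1/(-33284) - 1260 = -1/33284 - 1260 = -41937841/33284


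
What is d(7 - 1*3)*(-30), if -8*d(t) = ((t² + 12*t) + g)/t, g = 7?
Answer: 1065/16 ≈ 66.563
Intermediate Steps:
d(t) = -(7 + t² + 12*t)/(8*t) (d(t) = -((t² + 12*t) + 7)/(8*t) = -(7 + t² + 12*t)/(8*t))
d(7 - 1*3)*(-30) = ((-7 - (7 - 1*3)*(12 + (7 - 1*3)))/(8*(7 - 1*3)))*(-30) = ((-7 - (7 - 3)*(12 + (7 - 3)))/(8*(7 - 3)))*(-30) = ((⅛)*(-7 - 1*4*(12 + 4))/4)*(-30) = ((⅛)*(¼)*(-7 - 1*4*16))*(-30) = ((⅛)*(¼)*(-7 - 64))*(-30) = ((⅛)*(¼)*(-71))*(-30) = -71/32*(-30) = 1065/16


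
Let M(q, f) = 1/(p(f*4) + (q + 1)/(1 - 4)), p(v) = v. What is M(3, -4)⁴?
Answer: 81/7311616 ≈ 1.1078e-5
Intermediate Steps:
M(q, f) = 1/(-⅓ + 4*f - q/3) (M(q, f) = 1/(f*4 + (q + 1)/(1 - 4)) = 1/(4*f + (1 + q)/(-3)) = 1/(4*f + (1 + q)*(-⅓)) = 1/(4*f + (-⅓ - q/3)) = 1/(-⅓ + 4*f - q/3))
M(3, -4)⁴ = (-3/(1 + 3 - 12*(-4)))⁴ = (-3/(1 + 3 + 48))⁴ = (-3/52)⁴ = 81/7311616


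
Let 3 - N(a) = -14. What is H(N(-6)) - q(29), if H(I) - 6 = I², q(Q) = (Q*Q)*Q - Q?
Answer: -24065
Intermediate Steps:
N(a) = 17 (N(a) = 3 - 1*(-14) = 3 + 14 = 17)
q(Q) = Q³ - Q (q(Q) = Q²*Q - Q = Q³ - Q)
H(I) = 6 + I²
H(N(-6)) - q(29) = (6 + 17²) - (29³ - 1*29) = (6 + 289) - (24389 - 29) = 295 - 1*24360 = 295 - 24360 = -24065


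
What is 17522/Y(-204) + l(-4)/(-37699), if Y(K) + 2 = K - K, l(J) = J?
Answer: -330280935/37699 ≈ -8761.0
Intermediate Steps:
Y(K) = -2 (Y(K) = -2 + (K - K) = -2 + 0 = -2)
17522/Y(-204) + l(-4)/(-37699) = 17522/(-2) - 4/(-37699) = 17522*(-1/2) - 4*(-1/37699) = -8761 + 4/37699 = -330280935/37699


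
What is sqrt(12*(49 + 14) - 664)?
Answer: 2*sqrt(23) ≈ 9.5917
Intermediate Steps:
sqrt(12*(49 + 14) - 664) = sqrt(12*63 - 664) = sqrt(756 - 664) = sqrt(92) = 2*sqrt(23)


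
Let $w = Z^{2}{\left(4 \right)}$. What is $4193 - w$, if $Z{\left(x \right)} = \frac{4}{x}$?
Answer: $4192$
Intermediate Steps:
$w = 1$ ($w = \left(\frac{4}{4}\right)^{2} = \left(4 \cdot \frac{1}{4}\right)^{2} = 1^{2} = 1$)
$4193 - w = 4193 - 1 = 4192$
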